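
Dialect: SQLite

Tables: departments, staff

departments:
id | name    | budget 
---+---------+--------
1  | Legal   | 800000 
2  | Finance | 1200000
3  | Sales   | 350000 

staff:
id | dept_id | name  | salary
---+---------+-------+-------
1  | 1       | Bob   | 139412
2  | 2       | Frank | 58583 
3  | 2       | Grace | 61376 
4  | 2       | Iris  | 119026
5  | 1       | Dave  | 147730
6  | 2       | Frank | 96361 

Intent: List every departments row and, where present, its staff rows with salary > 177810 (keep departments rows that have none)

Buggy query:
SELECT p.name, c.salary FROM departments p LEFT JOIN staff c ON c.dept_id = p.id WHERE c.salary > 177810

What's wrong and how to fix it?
Bug: A WHERE condition on the right-hand table after LEFT JOIN drops unmatched parents

Fix: Move the right-table condition into the ON clause so unmatched parents are kept

Corrected query:
SELECT p.name, c.salary FROM departments p LEFT JOIN staff c ON c.dept_id = p.id AND c.salary > 177810

Result:
name    | salary
--------+-------
Legal   | NULL  
Finance | NULL  
Sales   | NULL  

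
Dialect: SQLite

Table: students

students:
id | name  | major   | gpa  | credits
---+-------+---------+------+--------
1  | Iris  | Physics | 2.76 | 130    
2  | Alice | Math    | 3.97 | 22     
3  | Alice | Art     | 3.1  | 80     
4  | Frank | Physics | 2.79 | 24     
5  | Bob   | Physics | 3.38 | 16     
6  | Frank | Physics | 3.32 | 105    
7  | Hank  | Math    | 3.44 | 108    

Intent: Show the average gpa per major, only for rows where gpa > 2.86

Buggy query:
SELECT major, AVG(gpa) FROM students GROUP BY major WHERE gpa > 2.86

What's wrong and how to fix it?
Bug: WHERE cannot follow GROUP BY

Fix: Place WHERE between FROM and GROUP BY

Corrected query:
SELECT major, AVG(gpa) FROM students WHERE gpa > 2.86 GROUP BY major

Result:
major   | AVG(gpa)
--------+---------
Art     | 3.1     
Math    | 3.705   
Physics | 3.35    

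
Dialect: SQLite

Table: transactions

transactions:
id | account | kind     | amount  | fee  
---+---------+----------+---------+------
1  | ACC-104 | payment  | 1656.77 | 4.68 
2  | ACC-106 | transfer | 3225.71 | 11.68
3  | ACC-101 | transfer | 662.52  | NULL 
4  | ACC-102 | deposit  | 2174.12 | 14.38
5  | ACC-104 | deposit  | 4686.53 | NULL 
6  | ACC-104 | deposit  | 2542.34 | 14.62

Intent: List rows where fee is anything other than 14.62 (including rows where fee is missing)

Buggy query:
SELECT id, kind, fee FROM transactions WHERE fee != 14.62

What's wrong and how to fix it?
Bug: 'fee != 14.62' is unknown when fee is NULL, so NULL rows are silently excluded

Fix: Handle NULL separately with IS NULL alongside the inequality

Corrected query:
SELECT id, kind, fee FROM transactions WHERE fee != 14.62 OR fee IS NULL

Result:
id | kind     | fee  
---+----------+------
1  | payment  | 4.68 
2  | transfer | 11.68
3  | transfer | NULL 
4  | deposit  | 14.38
5  | deposit  | NULL 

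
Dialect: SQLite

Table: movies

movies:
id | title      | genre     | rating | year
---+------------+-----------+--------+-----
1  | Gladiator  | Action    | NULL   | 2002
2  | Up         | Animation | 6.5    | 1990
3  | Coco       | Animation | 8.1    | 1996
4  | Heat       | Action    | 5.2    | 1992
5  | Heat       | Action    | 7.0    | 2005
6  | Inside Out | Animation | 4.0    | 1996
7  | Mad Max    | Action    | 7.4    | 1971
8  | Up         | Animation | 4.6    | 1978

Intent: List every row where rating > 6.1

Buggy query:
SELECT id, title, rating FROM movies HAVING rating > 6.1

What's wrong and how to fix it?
Bug: HAVING filters the output of aggregation, but this query has no GROUP BY and no aggregate functions, so SQLite rejects it (HAVING clause on a non-aggregate query); the condition here is per row

Fix: Replace HAVING with WHERE since the condition applies to individual rows

Corrected query:
SELECT id, title, rating FROM movies WHERE rating > 6.1

Result:
id | title   | rating
---+---------+-------
2  | Up      | 6.5   
3  | Coco    | 8.1   
5  | Heat    | 7     
7  | Mad Max | 7.4   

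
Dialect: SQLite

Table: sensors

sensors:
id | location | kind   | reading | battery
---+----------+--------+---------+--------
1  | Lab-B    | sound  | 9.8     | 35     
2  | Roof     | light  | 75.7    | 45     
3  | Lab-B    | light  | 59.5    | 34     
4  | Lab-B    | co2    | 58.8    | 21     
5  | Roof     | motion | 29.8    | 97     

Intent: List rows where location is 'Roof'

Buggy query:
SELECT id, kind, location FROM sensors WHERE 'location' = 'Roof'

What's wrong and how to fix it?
Bug: 'location' in single quotes is a string literal, not the column; the comparison is literal-vs-literal and never true

Fix: Reference the column as location without single quotes

Corrected query:
SELECT id, kind, location FROM sensors WHERE location = 'Roof'

Result:
id | kind   | location
---+--------+---------
2  | light  | Roof    
5  | motion | Roof    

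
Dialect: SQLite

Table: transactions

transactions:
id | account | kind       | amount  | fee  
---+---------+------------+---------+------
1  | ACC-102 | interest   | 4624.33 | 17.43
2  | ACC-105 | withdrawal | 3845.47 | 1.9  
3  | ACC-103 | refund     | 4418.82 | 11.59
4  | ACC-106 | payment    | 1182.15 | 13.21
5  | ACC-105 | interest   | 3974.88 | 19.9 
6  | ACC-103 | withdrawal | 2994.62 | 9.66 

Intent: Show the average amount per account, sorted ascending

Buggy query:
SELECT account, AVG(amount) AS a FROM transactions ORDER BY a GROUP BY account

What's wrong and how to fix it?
Bug: ORDER BY appears before GROUP BY; SQL clause order requires GROUP BY first

Fix: Reorder: SELECT … FROM … GROUP BY … ORDER BY …

Corrected query:
SELECT account, AVG(amount) AS a FROM transactions GROUP BY account ORDER BY a

Result:
account | a       
--------+---------
ACC-106 | 1182.15 
ACC-103 | 3706.72 
ACC-105 | 3910.175
ACC-102 | 4624.33 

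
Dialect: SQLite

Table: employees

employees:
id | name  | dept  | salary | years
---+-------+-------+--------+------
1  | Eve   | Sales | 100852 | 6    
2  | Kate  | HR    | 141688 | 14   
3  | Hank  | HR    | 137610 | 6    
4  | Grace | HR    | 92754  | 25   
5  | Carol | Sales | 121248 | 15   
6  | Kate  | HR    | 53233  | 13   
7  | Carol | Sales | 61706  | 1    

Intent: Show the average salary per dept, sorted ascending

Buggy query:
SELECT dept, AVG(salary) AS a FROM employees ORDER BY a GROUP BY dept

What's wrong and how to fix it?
Bug: GROUP BY must precede ORDER BY

Fix: Move ORDER BY to the end, after GROUP BY

Corrected query:
SELECT dept, AVG(salary) AS a FROM employees GROUP BY dept ORDER BY a

Result:
dept  | a        
------+----------
Sales | 94602    
HR    | 106321.25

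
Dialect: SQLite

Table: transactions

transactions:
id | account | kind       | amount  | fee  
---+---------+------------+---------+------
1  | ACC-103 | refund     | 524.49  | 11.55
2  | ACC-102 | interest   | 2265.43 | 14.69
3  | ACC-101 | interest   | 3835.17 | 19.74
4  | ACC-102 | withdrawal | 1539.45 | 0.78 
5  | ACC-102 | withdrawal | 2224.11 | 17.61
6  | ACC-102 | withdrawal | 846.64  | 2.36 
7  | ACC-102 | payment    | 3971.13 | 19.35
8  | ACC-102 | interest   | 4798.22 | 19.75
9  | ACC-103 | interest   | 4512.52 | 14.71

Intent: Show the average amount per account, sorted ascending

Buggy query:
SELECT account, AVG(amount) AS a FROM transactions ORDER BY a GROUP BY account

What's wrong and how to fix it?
Bug: ORDER BY appears before GROUP BY; SQL clause order requires GROUP BY first

Fix: Reorder: SELECT … FROM … GROUP BY … ORDER BY …

Corrected query:
SELECT account, AVG(amount) AS a FROM transactions GROUP BY account ORDER BY a

Result:
account | a          
--------+------------
ACC-103 | 2518.505   
ACC-102 | 2607.496667
ACC-101 | 3835.17    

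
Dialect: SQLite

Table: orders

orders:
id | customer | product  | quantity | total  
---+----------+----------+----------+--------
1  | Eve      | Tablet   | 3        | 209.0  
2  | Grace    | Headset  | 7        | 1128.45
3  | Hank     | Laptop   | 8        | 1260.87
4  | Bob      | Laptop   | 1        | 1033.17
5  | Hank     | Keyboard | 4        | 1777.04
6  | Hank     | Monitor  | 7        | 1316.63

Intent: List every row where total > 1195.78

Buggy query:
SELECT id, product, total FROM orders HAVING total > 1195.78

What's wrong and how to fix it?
Bug: This is a non-aggregate query (no GROUP BY, no aggregates), so in SQLite the HAVING clause is invalid here; a row-level condition belongs in WHERE

Fix: Replace HAVING with WHERE since the condition applies to individual rows

Corrected query:
SELECT id, product, total FROM orders WHERE total > 1195.78

Result:
id | product  | total  
---+----------+--------
3  | Laptop   | 1260.87
5  | Keyboard | 1777.04
6  | Monitor  | 1316.63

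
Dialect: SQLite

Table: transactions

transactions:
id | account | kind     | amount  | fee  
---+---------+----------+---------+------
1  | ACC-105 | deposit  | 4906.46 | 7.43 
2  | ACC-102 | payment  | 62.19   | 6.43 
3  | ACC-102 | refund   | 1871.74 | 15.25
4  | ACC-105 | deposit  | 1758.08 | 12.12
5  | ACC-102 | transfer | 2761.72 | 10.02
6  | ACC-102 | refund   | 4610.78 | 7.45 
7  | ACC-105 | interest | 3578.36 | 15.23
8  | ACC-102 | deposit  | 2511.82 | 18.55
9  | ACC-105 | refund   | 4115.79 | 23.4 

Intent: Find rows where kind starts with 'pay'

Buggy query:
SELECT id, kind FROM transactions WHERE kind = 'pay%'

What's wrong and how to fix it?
Bug: Wildcards only work with LIKE; '=' treats '%' as a literal character

Fix: Replace '=' with LIKE so 'pay%' is treated as a pattern

Corrected query:
SELECT id, kind FROM transactions WHERE kind LIKE 'pay%'

Result:
id | kind   
---+--------
2  | payment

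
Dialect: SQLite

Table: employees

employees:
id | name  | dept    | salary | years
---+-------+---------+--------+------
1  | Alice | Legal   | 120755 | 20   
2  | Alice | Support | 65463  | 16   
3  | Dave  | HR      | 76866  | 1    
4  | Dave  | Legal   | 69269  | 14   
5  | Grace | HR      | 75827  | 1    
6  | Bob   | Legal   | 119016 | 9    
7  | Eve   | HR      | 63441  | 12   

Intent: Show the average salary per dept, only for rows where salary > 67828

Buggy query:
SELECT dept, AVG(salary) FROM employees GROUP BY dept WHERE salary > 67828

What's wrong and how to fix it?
Bug: Row-level WHERE must come before GROUP BY in the clause order

Fix: Place WHERE between FROM and GROUP BY

Corrected query:
SELECT dept, AVG(salary) FROM employees WHERE salary > 67828 GROUP BY dept

Result:
dept  | AVG(salary)  
------+--------------
HR    | 76346.5      
Legal | 103013.333333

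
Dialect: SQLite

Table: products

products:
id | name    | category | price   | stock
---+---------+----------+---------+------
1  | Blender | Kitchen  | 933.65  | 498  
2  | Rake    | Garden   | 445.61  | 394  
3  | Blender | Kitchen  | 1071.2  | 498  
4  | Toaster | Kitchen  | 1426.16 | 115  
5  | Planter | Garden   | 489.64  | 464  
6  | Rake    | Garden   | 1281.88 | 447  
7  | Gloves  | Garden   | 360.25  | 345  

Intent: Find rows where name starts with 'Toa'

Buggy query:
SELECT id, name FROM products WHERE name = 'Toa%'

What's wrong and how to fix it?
Bug: Wildcards only work with LIKE; '=' treats '%' as a literal character

Fix: Use LIKE for wildcard pattern matching

Corrected query:
SELECT id, name FROM products WHERE name LIKE 'Toa%'

Result:
id | name   
---+--------
4  | Toaster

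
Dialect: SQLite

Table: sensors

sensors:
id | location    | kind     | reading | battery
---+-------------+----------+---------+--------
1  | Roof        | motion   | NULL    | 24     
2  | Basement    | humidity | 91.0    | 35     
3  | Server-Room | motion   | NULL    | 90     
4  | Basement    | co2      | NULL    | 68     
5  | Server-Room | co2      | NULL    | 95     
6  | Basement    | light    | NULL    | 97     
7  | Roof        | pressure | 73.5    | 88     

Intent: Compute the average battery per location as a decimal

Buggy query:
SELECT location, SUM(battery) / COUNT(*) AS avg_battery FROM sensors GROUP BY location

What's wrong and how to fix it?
Bug: Both operands are integers, so '/' performs integer division and truncates

Fix: Multiply by 1.0 (or CAST to REAL) to force floating-point division

Corrected query:
SELECT location, SUM(battery) * 1.0 / COUNT(*) AS avg_battery FROM sensors GROUP BY location

Result:
location    | avg_battery
------------+------------
Basement    | 66.666667  
Roof        | 56         
Server-Room | 92.5       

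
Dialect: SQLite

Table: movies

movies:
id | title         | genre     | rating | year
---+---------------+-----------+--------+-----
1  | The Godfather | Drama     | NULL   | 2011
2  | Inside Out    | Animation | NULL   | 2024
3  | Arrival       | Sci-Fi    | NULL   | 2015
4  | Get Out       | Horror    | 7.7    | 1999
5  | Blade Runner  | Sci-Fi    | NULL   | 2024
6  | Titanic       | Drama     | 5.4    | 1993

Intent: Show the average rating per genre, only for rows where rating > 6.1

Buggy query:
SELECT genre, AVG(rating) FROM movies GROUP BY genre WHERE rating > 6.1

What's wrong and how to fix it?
Bug: WHERE cannot follow GROUP BY

Fix: Move the WHERE clause before GROUP BY

Corrected query:
SELECT genre, AVG(rating) FROM movies WHERE rating > 6.1 GROUP BY genre

Result:
genre  | AVG(rating)
-------+------------
Horror | 7.7        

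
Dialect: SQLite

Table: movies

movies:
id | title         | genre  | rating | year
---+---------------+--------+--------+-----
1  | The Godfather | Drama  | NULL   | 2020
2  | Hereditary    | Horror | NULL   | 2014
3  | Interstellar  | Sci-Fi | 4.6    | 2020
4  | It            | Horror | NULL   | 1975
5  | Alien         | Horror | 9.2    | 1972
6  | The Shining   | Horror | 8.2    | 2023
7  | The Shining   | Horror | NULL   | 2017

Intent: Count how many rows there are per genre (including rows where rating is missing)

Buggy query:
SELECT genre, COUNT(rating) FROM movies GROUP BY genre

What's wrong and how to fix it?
Bug: COUNT(column) counts non-NULL values only; rows with NULL rating aren't counted

Fix: Replace COUNT(rating) with COUNT(*)

Corrected query:
SELECT genre, COUNT(*) FROM movies GROUP BY genre

Result:
genre  | COUNT(*)
-------+---------
Drama  | 1       
Horror | 5       
Sci-Fi | 1       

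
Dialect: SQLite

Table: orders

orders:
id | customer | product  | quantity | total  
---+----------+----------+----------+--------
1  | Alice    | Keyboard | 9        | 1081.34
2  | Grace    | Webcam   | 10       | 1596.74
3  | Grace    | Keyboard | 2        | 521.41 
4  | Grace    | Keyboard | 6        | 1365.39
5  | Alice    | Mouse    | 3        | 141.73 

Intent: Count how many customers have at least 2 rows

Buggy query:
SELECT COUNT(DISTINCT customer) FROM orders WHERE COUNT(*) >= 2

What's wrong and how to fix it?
Bug: COUNT(*) cannot appear in WHERE; the per-group count doesn't exist yet

Fix: Use a subquery that GROUPs and filters with HAVING, then count its rows

Corrected query:
SELECT COUNT(*) FROM (SELECT customer FROM orders GROUP BY customer HAVING COUNT(*) >= 2)

Result:
COUNT(*)
--------
2       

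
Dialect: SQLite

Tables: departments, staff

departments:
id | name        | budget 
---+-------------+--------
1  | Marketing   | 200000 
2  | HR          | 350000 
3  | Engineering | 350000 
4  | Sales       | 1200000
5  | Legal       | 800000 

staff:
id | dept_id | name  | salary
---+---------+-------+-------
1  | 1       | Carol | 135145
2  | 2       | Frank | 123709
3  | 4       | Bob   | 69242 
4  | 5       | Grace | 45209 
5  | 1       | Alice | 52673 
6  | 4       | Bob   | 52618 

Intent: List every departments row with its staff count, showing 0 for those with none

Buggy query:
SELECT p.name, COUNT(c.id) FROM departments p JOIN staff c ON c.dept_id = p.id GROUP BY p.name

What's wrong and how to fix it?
Bug: An inner join excludes parents with zero children

Fix: Switch to LEFT JOIN to retain unmatched parent rows

Corrected query:
SELECT p.name, COUNT(c.id) FROM departments p LEFT JOIN staff c ON c.dept_id = p.id GROUP BY p.name

Result:
name        | COUNT(c.id)
------------+------------
Engineering | 0          
HR          | 1          
Legal       | 1          
Marketing   | 2          
Sales       | 2          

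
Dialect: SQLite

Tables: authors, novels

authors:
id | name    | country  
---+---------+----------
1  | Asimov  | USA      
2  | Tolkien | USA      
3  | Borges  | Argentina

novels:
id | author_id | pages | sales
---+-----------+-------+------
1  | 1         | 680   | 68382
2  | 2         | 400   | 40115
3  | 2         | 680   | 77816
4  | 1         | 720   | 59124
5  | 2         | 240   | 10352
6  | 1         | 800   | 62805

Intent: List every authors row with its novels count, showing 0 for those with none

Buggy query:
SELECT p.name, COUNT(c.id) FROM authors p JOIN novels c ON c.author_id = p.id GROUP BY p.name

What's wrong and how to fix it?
Bug: INNER JOIN drops authors rows that have no matching novels rows

Fix: Switch to LEFT JOIN to retain unmatched parent rows

Corrected query:
SELECT p.name, COUNT(c.id) FROM authors p LEFT JOIN novels c ON c.author_id = p.id GROUP BY p.name

Result:
name    | COUNT(c.id)
--------+------------
Asimov  | 3          
Borges  | 0          
Tolkien | 3          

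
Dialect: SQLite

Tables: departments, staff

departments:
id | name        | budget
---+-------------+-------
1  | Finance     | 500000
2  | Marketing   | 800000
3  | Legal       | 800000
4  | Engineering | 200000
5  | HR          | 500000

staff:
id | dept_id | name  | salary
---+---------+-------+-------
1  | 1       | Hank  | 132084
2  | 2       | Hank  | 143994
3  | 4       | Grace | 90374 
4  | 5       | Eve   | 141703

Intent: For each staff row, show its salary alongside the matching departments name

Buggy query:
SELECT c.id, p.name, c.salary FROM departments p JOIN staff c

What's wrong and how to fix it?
Bug: Missing join condition: each staff row is matched to all departments rows instead of just its own

Fix: Add ON c.dept_id = p.id to the JOIN

Corrected query:
SELECT c.id, p.name, c.salary FROM departments p JOIN staff c ON c.dept_id = p.id

Result:
id | name        | salary
---+-------------+-------
1  | Finance     | 132084
2  | Marketing   | 143994
3  | Engineering | 90374 
4  | HR          | 141703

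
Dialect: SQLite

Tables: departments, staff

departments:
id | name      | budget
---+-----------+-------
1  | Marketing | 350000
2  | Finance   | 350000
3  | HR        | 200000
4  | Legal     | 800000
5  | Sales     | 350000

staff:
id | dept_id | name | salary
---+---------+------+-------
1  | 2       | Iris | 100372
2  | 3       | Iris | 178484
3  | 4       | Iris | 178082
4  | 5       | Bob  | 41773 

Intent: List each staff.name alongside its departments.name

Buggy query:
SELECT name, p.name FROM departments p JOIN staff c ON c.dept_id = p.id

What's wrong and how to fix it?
Bug: Both tables have a 'name' column; the unqualified reference is ambiguous

Fix: Prefix ambiguous columns with the table alias

Corrected query:
SELECT c.name, p.name FROM departments p JOIN staff c ON c.dept_id = p.id

Result:
name | name   
-----+--------
Iris | Finance
Iris | HR     
Iris | Legal  
Bob  | Sales  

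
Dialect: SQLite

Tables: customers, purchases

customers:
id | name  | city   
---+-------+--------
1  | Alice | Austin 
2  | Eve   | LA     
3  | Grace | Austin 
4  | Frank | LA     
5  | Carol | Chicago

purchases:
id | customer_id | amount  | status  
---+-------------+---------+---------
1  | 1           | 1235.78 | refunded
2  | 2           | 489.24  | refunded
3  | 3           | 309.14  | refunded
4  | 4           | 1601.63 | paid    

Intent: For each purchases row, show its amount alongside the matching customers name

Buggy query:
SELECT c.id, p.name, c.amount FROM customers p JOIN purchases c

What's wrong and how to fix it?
Bug: JOIN with no ON clause produces a cartesian product; every purchases row pairs with every customers row

Fix: Specify the join condition linking the foreign key to the parent id

Corrected query:
SELECT c.id, p.name, c.amount FROM customers p JOIN purchases c ON c.customer_id = p.id

Result:
id | name  | amount 
---+-------+--------
1  | Alice | 1235.78
2  | Eve   | 489.24 
3  | Grace | 309.14 
4  | Frank | 1601.63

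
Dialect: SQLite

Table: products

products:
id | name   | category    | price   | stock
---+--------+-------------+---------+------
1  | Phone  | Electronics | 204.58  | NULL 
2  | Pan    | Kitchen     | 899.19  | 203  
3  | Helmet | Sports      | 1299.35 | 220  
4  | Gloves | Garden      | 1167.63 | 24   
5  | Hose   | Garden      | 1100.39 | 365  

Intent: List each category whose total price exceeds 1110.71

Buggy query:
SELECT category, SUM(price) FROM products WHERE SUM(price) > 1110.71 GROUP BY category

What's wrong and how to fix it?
Bug: SUM(price) is an aggregate, but WHERE filters rows before aggregation

Fix: Move the aggregate condition to a HAVING clause

Corrected query:
SELECT category, SUM(price) FROM products GROUP BY category HAVING SUM(price) > 1110.71

Result:
category | SUM(price)
---------+-----------
Garden   | 2268.02   
Sports   | 1299.35   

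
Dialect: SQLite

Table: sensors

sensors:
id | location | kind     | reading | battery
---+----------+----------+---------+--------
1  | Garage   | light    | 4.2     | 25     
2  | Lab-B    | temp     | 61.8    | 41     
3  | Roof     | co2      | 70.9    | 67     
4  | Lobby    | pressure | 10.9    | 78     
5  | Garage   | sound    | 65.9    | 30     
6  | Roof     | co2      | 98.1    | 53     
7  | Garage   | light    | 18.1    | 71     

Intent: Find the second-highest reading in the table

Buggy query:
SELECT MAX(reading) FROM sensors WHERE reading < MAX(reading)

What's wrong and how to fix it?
Bug: MAX(reading) on the right of the comparison is an aggregate-in-WHERE error

Fix: Compute the overall MAX in a subquery, then take MAX of rows below it

Corrected query:
SELECT MAX(reading) FROM sensors WHERE reading < (SELECT MAX(reading) FROM sensors)

Result:
MAX(reading)
------------
70.9        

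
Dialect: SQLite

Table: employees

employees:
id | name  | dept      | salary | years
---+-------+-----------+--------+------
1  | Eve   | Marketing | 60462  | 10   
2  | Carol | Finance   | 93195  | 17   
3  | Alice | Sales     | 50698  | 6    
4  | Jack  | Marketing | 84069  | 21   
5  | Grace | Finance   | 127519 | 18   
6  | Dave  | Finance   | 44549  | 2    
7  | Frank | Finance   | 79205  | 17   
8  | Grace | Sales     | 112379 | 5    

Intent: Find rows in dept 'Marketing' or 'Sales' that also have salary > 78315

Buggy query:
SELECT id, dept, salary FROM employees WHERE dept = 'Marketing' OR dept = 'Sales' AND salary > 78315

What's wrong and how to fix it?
Bug: Without parentheses, AND is evaluated before OR, so the salary filter only applies to the 'Sales' branch

Fix: Group the OR with parentheses (or use IN), then AND the threshold

Corrected query:
SELECT id, dept, salary FROM employees WHERE (dept = 'Marketing' OR dept = 'Sales') AND salary > 78315

Result:
id | dept      | salary
---+-----------+-------
4  | Marketing | 84069 
8  | Sales     | 112379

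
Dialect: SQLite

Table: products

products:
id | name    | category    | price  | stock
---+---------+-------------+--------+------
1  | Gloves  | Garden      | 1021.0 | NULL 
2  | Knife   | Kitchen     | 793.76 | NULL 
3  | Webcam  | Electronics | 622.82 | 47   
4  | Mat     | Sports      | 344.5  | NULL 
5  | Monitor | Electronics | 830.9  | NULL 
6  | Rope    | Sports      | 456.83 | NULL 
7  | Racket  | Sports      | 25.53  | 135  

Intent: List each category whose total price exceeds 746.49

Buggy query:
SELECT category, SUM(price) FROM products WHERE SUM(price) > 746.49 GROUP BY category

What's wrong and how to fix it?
Bug: SUM(price) is an aggregate, but WHERE filters rows before aggregation

Fix: Use HAVING (which filters groups after aggregation) instead of WHERE

Corrected query:
SELECT category, SUM(price) FROM products GROUP BY category HAVING SUM(price) > 746.49

Result:
category    | SUM(price)
------------+-----------
Electronics | 1453.72   
Garden      | 1021      
Kitchen     | 793.76    
Sports      | 826.86    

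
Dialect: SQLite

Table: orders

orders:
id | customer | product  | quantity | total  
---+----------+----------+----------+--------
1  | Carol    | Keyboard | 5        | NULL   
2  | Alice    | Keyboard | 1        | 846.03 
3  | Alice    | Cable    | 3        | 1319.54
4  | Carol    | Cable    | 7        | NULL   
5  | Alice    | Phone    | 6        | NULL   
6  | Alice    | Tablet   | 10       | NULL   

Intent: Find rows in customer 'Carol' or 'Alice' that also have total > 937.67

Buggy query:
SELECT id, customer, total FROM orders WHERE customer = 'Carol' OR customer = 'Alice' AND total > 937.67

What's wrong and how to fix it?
Bug: AND binds tighter than OR, so this parses as customer = 'Carol' OR (customer = 'Alice' AND total > 937.67)

Fix: Add parentheses around the OR so the AND applies to both alternatives

Corrected query:
SELECT id, customer, total FROM orders WHERE (customer = 'Carol' OR customer = 'Alice') AND total > 937.67

Result:
id | customer | total  
---+----------+--------
3  | Alice    | 1319.54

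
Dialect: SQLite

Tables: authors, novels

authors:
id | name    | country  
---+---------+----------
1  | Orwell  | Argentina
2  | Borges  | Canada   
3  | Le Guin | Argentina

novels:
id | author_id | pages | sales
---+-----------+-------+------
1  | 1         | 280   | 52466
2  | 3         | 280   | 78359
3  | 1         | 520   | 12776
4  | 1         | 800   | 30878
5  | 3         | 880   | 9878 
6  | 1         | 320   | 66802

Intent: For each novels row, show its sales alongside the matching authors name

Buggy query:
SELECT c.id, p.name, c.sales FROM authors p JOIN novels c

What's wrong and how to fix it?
Bug: JOIN with no ON clause produces a cartesian product; every novels row pairs with every authors row

Fix: Specify the join condition linking the foreign key to the parent id

Corrected query:
SELECT c.id, p.name, c.sales FROM authors p JOIN novels c ON c.author_id = p.id

Result:
id | name    | sales
---+---------+------
1  | Orwell  | 52466
2  | Le Guin | 78359
3  | Orwell  | 12776
4  | Orwell  | 30878
5  | Le Guin | 9878 
6  | Orwell  | 66802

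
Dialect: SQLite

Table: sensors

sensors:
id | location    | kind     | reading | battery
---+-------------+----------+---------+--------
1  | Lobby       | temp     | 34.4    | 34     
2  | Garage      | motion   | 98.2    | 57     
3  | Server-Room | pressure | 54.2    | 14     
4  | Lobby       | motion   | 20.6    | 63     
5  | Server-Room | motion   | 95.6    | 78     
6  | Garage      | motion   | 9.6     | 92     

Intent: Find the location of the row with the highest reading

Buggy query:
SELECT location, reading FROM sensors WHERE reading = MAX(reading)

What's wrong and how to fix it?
Bug: MAX(reading) is an aggregate and cannot be used directly in WHERE

Fix: Wrap MAX in a scalar subquery so WHERE compares against a single value

Corrected query:
SELECT location, reading FROM sensors WHERE reading = (SELECT MAX(reading) FROM sensors)

Result:
location | reading
---------+--------
Garage   | 98.2   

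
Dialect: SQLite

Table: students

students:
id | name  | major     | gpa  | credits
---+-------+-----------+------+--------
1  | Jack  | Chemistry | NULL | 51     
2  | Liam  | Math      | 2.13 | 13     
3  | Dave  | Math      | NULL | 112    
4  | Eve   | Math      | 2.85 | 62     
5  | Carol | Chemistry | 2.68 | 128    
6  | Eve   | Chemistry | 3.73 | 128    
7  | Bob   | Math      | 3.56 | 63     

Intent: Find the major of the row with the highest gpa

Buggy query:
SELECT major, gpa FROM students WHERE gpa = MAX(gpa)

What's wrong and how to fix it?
Bug: MAX(gpa) is an aggregate and cannot be used directly in WHERE

Fix: Wrap MAX in a scalar subquery so WHERE compares against a single value

Corrected query:
SELECT major, gpa FROM students WHERE gpa = (SELECT MAX(gpa) FROM students)

Result:
major     | gpa 
----------+-----
Chemistry | 3.73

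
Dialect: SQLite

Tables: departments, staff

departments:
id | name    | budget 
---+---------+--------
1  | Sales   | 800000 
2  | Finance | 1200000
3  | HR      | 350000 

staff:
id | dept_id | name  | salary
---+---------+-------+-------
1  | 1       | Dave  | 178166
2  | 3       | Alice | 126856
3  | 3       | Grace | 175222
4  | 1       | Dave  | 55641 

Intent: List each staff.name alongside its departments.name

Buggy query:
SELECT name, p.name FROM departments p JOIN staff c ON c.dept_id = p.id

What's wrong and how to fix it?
Bug: 'name' exists in both joined tables, so the database can't tell which one is meant

Fix: Qualify the column with its table alias (c.name)

Corrected query:
SELECT c.name, p.name FROM departments p JOIN staff c ON c.dept_id = p.id

Result:
name  | name 
------+------
Dave  | Sales
Alice | HR   
Grace | HR   
Dave  | Sales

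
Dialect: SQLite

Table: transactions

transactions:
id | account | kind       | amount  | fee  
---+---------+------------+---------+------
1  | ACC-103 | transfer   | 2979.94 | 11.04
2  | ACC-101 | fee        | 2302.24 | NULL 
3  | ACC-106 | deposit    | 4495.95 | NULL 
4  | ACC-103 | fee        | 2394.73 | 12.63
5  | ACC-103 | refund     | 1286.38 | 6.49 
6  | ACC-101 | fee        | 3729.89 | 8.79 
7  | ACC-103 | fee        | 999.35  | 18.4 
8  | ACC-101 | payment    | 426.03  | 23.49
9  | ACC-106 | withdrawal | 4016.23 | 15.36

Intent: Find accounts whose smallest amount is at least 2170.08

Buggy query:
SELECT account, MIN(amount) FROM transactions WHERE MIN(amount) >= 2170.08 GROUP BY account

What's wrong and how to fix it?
Bug: MIN() in WHERE is a misuse of aggregate

Fix: Use HAVING for the per-group MIN condition

Corrected query:
SELECT account, MIN(amount) FROM transactions GROUP BY account HAVING MIN(amount) >= 2170.08

Result:
account | MIN(amount)
--------+------------
ACC-106 | 4016.23    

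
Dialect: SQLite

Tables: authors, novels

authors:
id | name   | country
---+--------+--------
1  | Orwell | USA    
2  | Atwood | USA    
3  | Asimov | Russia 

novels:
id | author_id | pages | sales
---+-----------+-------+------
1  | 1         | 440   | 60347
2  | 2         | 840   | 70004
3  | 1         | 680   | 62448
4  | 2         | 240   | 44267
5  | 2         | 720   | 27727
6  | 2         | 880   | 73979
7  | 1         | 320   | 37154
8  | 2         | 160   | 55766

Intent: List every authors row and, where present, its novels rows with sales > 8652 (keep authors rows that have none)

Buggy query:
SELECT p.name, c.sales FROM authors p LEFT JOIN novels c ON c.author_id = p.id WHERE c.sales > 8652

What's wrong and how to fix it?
Bug: A WHERE condition on the right-hand table after LEFT JOIN drops unmatched parents

Fix: Put 'c.sales > 8652' in the JOIN's ON clause instead of WHERE

Corrected query:
SELECT p.name, c.sales FROM authors p LEFT JOIN novels c ON c.author_id = p.id AND c.sales > 8652

Result:
name   | sales
-------+------
Orwell | 37154
Orwell | 60347
Orwell | 62448
Atwood | 27727
Atwood | 44267
Atwood | 55766
Atwood | 70004
Atwood | 73979
Asimov | NULL 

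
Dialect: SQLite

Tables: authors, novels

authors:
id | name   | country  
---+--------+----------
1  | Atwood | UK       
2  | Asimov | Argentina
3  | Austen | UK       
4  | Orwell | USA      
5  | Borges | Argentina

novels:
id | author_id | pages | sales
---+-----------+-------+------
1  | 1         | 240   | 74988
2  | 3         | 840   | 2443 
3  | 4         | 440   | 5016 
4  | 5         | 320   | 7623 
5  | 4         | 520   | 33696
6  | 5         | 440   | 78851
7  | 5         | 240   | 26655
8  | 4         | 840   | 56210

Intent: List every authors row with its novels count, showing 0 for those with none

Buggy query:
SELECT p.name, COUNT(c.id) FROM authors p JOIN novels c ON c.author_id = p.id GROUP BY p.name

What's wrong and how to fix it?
Bug: An inner join excludes parents with zero children

Fix: Use LEFT JOIN so parents without children still appear (COUNT(c.id) gives 0)

Corrected query:
SELECT p.name, COUNT(c.id) FROM authors p LEFT JOIN novels c ON c.author_id = p.id GROUP BY p.name

Result:
name   | COUNT(c.id)
-------+------------
Asimov | 0          
Atwood | 1          
Austen | 1          
Borges | 3          
Orwell | 3          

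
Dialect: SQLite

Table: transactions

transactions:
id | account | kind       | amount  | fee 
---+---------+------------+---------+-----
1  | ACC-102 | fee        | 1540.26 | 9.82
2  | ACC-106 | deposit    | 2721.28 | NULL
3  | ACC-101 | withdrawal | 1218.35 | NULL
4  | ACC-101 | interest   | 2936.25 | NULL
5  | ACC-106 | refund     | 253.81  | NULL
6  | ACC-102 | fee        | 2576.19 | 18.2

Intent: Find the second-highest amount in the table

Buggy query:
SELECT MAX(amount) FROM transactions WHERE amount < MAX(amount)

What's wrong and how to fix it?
Bug: MAX(amount) on the right of the comparison is an aggregate-in-WHERE error

Fix: Compute the overall MAX in a subquery, then take MAX of rows below it

Corrected query:
SELECT MAX(amount) FROM transactions WHERE amount < (SELECT MAX(amount) FROM transactions)

Result:
MAX(amount)
-----------
2721.28    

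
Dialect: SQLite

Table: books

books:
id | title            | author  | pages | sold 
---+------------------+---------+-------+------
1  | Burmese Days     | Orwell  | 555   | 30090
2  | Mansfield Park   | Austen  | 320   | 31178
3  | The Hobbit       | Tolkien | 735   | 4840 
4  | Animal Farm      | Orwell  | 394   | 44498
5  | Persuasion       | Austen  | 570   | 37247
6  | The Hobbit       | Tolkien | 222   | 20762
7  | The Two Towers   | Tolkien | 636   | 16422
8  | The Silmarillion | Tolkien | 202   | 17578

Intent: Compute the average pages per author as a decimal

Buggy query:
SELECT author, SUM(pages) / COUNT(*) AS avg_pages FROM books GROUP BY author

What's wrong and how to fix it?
Bug: Both operands are integers, so '/' performs integer division and truncates

Fix: Multiply by 1.0 (or CAST to REAL) to force floating-point division

Corrected query:
SELECT author, SUM(pages) * 1.0 / COUNT(*) AS avg_pages FROM books GROUP BY author

Result:
author  | avg_pages
--------+----------
Austen  | 445      
Orwell  | 474.5    
Tolkien | 448.75   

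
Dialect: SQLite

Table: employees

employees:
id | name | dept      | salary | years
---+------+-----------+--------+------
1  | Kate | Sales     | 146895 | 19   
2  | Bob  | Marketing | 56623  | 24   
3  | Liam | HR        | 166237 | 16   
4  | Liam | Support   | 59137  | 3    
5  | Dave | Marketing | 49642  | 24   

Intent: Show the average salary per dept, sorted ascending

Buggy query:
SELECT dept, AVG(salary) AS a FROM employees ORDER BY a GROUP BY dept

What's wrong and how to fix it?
Bug: ORDER BY appears before GROUP BY; SQL clause order requires GROUP BY first

Fix: Move ORDER BY to the end, after GROUP BY

Corrected query:
SELECT dept, AVG(salary) AS a FROM employees GROUP BY dept ORDER BY a

Result:
dept      | a      
----------+--------
Marketing | 53132.5
Support   | 59137  
Sales     | 146895 
HR        | 166237 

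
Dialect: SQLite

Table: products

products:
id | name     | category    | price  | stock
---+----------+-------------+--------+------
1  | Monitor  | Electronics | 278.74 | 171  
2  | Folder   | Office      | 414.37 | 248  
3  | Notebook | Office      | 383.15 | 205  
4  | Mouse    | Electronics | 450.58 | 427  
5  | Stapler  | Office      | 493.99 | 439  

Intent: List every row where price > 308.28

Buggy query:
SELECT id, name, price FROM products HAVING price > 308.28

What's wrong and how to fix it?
Bug: HAVING filters the output of aggregation, but this query has no GROUP BY and no aggregate functions, so SQLite rejects it (HAVING clause on a non-aggregate query); the condition here is per row

Fix: Replace HAVING with WHERE since the condition applies to individual rows

Corrected query:
SELECT id, name, price FROM products WHERE price > 308.28

Result:
id | name     | price 
---+----------+-------
2  | Folder   | 414.37
3  | Notebook | 383.15
4  | Mouse    | 450.58
5  | Stapler  | 493.99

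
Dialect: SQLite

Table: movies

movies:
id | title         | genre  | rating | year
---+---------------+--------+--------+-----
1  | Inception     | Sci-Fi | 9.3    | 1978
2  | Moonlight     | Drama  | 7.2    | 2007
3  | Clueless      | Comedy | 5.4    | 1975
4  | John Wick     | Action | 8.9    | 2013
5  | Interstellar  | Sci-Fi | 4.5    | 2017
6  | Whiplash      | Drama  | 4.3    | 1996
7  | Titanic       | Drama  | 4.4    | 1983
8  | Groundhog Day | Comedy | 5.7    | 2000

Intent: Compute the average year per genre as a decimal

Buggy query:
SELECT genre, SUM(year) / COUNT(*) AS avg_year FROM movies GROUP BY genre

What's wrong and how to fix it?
Bug: SUM(year) and COUNT(*) are both integers; the division truncates the fractional part

Fix: Multiply by 1.0 (or CAST to REAL) to force floating-point division

Corrected query:
SELECT genre, SUM(year) * 1.0 / COUNT(*) AS avg_year FROM movies GROUP BY genre

Result:
genre  | avg_year   
-------+------------
Action | 2013       
Comedy | 1987.5     
Drama  | 1995.333333
Sci-Fi | 1997.5     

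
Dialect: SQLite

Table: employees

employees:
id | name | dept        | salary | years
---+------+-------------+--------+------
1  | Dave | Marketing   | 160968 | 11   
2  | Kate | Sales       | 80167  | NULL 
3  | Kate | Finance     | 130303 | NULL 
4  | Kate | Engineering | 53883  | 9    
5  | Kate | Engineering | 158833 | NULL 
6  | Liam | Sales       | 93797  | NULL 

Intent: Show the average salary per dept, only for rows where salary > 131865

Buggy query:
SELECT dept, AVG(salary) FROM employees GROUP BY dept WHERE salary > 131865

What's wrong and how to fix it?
Bug: Row-level WHERE must come before GROUP BY in the clause order

Fix: Move the WHERE clause before GROUP BY

Corrected query:
SELECT dept, AVG(salary) FROM employees WHERE salary > 131865 GROUP BY dept

Result:
dept        | AVG(salary)
------------+------------
Engineering | 158833     
Marketing   | 160968     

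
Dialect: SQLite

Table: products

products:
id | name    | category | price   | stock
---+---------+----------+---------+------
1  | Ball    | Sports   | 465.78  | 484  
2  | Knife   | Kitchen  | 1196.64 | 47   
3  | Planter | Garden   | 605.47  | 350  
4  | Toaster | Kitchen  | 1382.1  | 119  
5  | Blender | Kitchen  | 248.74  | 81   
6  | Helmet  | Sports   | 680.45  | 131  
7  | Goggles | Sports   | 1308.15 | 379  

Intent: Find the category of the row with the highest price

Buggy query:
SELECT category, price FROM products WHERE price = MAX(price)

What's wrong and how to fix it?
Bug: WHERE is evaluated per row; an aggregate over the whole table isn't defined there

Fix: Wrap MAX in a scalar subquery so WHERE compares against a single value

Corrected query:
SELECT category, price FROM products WHERE price = (SELECT MAX(price) FROM products)

Result:
category | price 
---------+-------
Kitchen  | 1382.1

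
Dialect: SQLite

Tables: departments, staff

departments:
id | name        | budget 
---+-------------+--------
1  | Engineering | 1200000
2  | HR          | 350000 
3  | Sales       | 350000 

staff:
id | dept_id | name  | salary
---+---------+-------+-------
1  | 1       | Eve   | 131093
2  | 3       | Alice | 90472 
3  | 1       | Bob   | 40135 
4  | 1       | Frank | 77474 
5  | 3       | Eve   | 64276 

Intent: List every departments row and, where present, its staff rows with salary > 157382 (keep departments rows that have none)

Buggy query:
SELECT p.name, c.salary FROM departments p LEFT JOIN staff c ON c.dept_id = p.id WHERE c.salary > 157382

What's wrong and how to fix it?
Bug: Filtering c.salary in WHERE discards the NULL rows produced by LEFT JOIN, turning it into an inner join

Fix: Move the right-table condition into the ON clause so unmatched parents are kept

Corrected query:
SELECT p.name, c.salary FROM departments p LEFT JOIN staff c ON c.dept_id = p.id AND c.salary > 157382

Result:
name        | salary
------------+-------
Engineering | NULL  
HR          | NULL  
Sales       | NULL  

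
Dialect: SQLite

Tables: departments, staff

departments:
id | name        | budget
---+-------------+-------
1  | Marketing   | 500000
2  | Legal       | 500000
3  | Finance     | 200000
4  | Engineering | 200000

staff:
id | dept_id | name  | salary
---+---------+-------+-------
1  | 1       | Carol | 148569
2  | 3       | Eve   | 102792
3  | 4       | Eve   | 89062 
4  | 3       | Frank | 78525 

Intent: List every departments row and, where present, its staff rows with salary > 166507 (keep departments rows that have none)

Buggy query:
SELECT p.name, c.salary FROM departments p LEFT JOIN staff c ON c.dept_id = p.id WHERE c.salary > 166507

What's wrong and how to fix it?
Bug: A WHERE condition on the right-hand table after LEFT JOIN drops unmatched parents

Fix: Move the right-table condition into the ON clause so unmatched parents are kept

Corrected query:
SELECT p.name, c.salary FROM departments p LEFT JOIN staff c ON c.dept_id = p.id AND c.salary > 166507

Result:
name        | salary
------------+-------
Marketing   | NULL  
Legal       | NULL  
Finance     | NULL  
Engineering | NULL  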